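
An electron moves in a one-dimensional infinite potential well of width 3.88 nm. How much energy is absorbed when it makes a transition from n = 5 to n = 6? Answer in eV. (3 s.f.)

|ΔE| = 0.275 eV

E_1 = h²/(8m_eL²) = 4.002×10^-21 J.
|ΔE| = |5² − 6²|·E_1 = 11·4.002×10^-21 J = 4.402×10^-20 J = 0.275 eV.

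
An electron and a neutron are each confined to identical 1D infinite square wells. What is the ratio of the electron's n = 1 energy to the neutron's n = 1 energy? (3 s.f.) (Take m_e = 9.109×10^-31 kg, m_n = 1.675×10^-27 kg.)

E_n ∝ 1/m at fixed n and L, so the ratio is m_n/m_e = 1.675×10^-27/9.109×10^-31 = 1.84×10^3.

1.84×10^3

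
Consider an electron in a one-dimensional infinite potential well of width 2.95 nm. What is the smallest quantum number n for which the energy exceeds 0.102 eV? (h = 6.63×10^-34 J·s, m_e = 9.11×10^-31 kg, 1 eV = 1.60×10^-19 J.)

E_1 = h²/(8m_eL²) = 6.931×10^-21 J = 0.04332 eV.
Need n² > 0.102/0.04332 = 2.355, i.e. n > 1.535.
The smallest integer satisfying this is n = 2.

n = 2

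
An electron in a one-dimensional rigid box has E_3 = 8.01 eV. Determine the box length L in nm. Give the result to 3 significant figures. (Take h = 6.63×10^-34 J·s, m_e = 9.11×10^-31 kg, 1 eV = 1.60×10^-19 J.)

L = 0.651 nm

From E_n = n²h²/(8m_eL²), L = n·h/√(8m_eE_n).
E_3 = 8.01 eV = 1.282×10^-18 J, so L = 3·6.63×10^-34/√(8·9.11×10^-31·1.282×10^-18) = 6.51×10^-10 m = 0.651 nm.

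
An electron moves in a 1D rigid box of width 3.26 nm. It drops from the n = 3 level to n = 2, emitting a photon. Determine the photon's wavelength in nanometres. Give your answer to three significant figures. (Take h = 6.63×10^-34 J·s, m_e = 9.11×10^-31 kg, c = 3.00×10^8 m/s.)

λ = 7.01×10^3 nm

E_1 = h²/(8m_eL²) = 5.675×10^-21 J, so ΔE = (3² − 2²)E_1 = 2.838×10^-20 J.
λ = hc/ΔE = (6.63×10^-34·3.00×10^8)/2.838×10^-20 = 7.01×10^-6 m = 7.01×10^3 nm.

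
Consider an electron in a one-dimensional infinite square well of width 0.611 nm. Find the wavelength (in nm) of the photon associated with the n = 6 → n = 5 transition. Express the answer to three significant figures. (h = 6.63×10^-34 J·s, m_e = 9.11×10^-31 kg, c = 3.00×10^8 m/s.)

E_1 = h²/(8m_eL²) = 1.616×10^-19 J, so ΔE = (6² − 5²)E_1 = 1.778×10^-18 J.
λ = hc/ΔE = (6.63×10^-34·3.00×10^8)/1.778×10^-18 = 1.12×10^-7 m = 112 nm.

λ = 112 nm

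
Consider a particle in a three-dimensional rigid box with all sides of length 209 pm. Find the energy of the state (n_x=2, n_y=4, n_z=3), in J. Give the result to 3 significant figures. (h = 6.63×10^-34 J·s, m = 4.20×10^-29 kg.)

E = 8.69×10^-19 J

For a 3D rectangular well E = (h²/8m)·Σ n_i²/L_i² = (6.63×10^-34)²/(8·4.20×10^-29) · [2²/(209 pm)² + 4²/(209 pm)² + 3²/(209 pm)²].
Evaluating gives E = 8.69×10^-19 J.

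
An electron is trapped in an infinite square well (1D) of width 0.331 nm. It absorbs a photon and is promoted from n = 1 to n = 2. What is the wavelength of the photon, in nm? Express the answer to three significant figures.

λ = 120 nm

E_1 = h²/(8m_eL²) = 5.499×10^-19 J, so ΔE = (2² − 1²)E_1 = 1.650×10^-18 J.
λ = hc/ΔE = (6.626×10^-34·2.998×10^8)/1.650×10^-18 = 1.20×10^-7 m = 120 nm.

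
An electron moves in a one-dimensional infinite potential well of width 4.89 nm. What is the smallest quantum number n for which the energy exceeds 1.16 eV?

E_1 = h²/(8m_eL²) = 2.520×10^-21 J = 0.01573 eV.
Need n² > 1.16/0.01573 = 73.74, i.e. n > 8.587.
The smallest integer satisfying this is n = 9.

n = 9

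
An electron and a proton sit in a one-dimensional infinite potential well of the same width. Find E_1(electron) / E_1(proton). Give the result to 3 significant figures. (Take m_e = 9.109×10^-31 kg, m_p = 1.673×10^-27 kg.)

E_n ∝ 1/m at fixed n and L, so the ratio is m_p/m_e = 1.673×10^-27/9.109×10^-31 = 1.84×10^3.

1.84×10^3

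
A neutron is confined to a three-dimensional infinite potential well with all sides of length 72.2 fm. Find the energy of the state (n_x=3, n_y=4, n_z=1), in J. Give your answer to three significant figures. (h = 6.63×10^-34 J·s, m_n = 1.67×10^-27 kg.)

E = 1.64×10^-13 J

For a 3D rectangular well E = (h²/8m_n)·Σ n_i²/L_i² = (6.63×10^-34)²/(8·1.67×10^-27) · [3²/(72.2 fm)² + 4²/(72.2 fm)² + 1²/(72.2 fm)²].
Evaluating gives E = 1.64×10^-13 J.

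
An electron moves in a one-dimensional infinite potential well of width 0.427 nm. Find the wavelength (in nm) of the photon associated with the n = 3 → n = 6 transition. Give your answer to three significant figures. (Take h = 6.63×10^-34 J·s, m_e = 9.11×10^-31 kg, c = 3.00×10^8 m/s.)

λ = 22.3 nm

E_1 = h²/(8m_eL²) = 3.308×10^-19 J, so ΔE = (6² − 3²)E_1 = 8.932×10^-18 J.
λ = hc/ΔE = (6.63×10^-34·3.00×10^8)/8.932×10^-18 = 2.23×10^-8 m = 22.3 nm.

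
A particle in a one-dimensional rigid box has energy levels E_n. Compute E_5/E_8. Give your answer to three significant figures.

E_n ∝ n², so E_5/E_8 = 5²/8² = 25/64 = 0.391.

0.391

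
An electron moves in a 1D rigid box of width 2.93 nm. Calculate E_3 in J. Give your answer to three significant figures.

For an infinite well E_n = n²h²/(8m_eL²), so E_1 = h²/(8m_eL²) = (6.626×10^-34)²/(8·9.109×10^-31·(2.93×10^-9 m)²) = 7.018×10^-21 J.
Then E_3 = 3²·E_1 = 9·7.018×10^-21 J = 6.32×10^-20 J.

E_3 = 6.32×10^-20 J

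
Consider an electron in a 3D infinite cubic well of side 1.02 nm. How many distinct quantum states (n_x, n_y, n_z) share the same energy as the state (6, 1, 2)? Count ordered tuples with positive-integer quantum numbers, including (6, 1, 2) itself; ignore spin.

degeneracy = 9

The level has n_x² + n_y² + n_z² = 41. The ordered positive-integer solutions are (1, 2, 6), (1, 6, 2), (2, 1, 6), (2, 6, 1), (3, 4, 4), (4, 3, 4), (4, 4, 3), (6, 1, 2), (6, 2, 1).
That gives 9 states.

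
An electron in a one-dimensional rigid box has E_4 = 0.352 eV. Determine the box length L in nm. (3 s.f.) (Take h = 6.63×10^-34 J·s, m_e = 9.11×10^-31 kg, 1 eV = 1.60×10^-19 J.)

L = 4.14 nm

From E_n = n²h²/(8m_eL²), L = n·h/√(8m_eE_n).
E_4 = 0.352 eV = 5.632×10^-20 J, so L = 4·6.63×10^-34/√(8·9.11×10^-31·5.632×10^-20) = 4.14×10^-9 m = 4.14 nm.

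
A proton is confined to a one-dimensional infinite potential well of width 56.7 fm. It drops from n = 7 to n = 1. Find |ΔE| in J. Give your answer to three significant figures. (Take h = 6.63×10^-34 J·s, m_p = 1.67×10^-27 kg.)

E_1 = h²/(8m_pL²) = 1.023×10^-14 J.
|ΔE| = |7² − 1²|·E_1 = 48·1.023×10^-14 J = 4.91×10^-13 J.

|ΔE| = 4.91×10^-13 J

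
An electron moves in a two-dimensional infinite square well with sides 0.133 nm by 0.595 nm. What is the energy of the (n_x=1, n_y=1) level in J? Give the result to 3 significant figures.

For a 2D rectangular well E = (h²/8m_e)·Σ n_i²/L_i² = (6.626×10^-34)²/(8·9.109×10^-31) · [1²/(0.133 nm)² + 1²/(0.595 nm)²].
Evaluating gives E = 3.58×10^-18 J.

E = 3.58×10^-18 J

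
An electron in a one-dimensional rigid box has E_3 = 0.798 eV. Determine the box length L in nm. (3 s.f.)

From E_n = n²h²/(8m_eL²), L = n·h/√(8m_eE_n).
E_3 = 0.798 eV = 1.278×10^-19 J, so L = 3·6.626×10^-34/√(8·9.109×10^-31·1.278×10^-19) = 2.06×10^-9 m = 2.06 nm.

L = 2.06 nm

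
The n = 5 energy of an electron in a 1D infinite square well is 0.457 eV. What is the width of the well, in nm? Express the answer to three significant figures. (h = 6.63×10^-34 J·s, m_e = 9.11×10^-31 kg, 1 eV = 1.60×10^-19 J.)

L = 4.54 nm

From E_n = n²h²/(8m_eL²), L = n·h/√(8m_eE_n).
E_5 = 0.457 eV = 7.312×10^-20 J, so L = 5·6.63×10^-34/√(8·9.11×10^-31·7.312×10^-20) = 4.54×10^-9 m = 4.54 nm.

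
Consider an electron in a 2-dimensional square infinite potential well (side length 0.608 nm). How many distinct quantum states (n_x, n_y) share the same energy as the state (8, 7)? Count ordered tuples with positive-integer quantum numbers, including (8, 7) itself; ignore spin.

The level has n_x² + n_y² = 113. The ordered positive-integer solutions are (7, 8), (8, 7).
That gives 2 states.

degeneracy = 2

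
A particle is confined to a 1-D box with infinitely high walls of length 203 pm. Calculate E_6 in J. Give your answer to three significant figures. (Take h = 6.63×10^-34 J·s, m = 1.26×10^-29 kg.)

E_6 = 3.81×10^-18 J

For an infinite well E_n = n²h²/(8mL²), so E_1 = h²/(8mL²) = (6.63×10^-34)²/(8·1.26×10^-29·(2.03×10^-10 m)²) = 1.058×10^-19 J.
Then E_6 = 6²·E_1 = 36·1.058×10^-19 J = 3.81×10^-18 J.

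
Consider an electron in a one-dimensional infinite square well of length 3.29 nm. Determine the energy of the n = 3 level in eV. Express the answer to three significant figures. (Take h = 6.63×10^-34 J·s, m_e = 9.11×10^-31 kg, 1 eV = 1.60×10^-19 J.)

For an infinite well E_n = n²h²/(8m_eL²), so E_1 = h²/(8m_eL²) = (6.63×10^-34)²/(8·9.11×10^-31·(3.29×10^-9 m)²) = 5.572×10^-21 J.
Then E_3 = 3²·E_1 = 9·5.572×10^-21 J = 5.015×10^-20 J.
Converting, E_3 = 5.015×10^-20 J / (1.60×10^-19 J/eV) = 0.313 eV.

E_3 = 0.313 eV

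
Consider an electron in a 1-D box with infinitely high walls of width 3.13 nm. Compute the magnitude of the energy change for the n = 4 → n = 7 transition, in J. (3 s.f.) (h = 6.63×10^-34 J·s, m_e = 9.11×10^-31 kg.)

|ΔE| = 2.03×10^-19 J

E_1 = h²/(8m_eL²) = 6.156×10^-21 J.
|ΔE| = |4² − 7²|·E_1 = 33·6.156×10^-21 J = 2.03×10^-19 J.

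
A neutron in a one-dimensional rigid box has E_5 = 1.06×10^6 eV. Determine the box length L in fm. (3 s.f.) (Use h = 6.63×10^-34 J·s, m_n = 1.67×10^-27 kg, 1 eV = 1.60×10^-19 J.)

L = 69.6 fm

From E_n = n²h²/(8m_nL²), L = n·h/√(8m_nE_n).
E_5 = 1.06×10^6 eV = 1.696×10^-13 J, so L = 5·6.63×10^-34/√(8·1.67×10^-27·1.696×10^-13) = 6.96×10^-14 m = 69.6 fm.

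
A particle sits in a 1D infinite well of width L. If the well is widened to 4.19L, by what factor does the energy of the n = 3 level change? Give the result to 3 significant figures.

E_n ∝ 1/L², so the energy scales by 1/4.19² = 0.0570.

0.0570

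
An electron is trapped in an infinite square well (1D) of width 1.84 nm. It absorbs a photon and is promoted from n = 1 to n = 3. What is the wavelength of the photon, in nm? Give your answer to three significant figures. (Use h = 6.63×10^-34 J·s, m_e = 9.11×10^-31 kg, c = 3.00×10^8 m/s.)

λ = 1.40×10^3 nm

E_1 = h²/(8m_eL²) = 1.781×10^-20 J, so ΔE = (3² − 1²)E_1 = 1.425×10^-19 J.
λ = hc/ΔE = (6.63×10^-34·3.00×10^8)/1.425×10^-19 = 1.40×10^-6 m = 1.40×10^3 nm.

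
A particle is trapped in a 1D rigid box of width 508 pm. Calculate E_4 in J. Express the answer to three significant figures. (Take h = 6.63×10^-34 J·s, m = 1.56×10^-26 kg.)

For an infinite well E_n = n²h²/(8mL²), so E_1 = h²/(8mL²) = (6.63×10^-34)²/(8·1.56×10^-26·(5.08×10^-10 m)²) = 1.365×10^-23 J.
Then E_4 = 4²·E_1 = 16·1.365×10^-23 J = 2.18×10^-22 J.

E_4 = 2.18×10^-22 J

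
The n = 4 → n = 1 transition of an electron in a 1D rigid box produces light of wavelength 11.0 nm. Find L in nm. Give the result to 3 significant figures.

The photon carries ΔE = hc/λ = 6.626×10^-34·2.998×10^8/1.10×10^-8 m = 1.806×10^-17 J.
Since ΔE = (4² − 1²)E_1, E_1 = 1.204×10^-18 J, and L = h/√(8m_eE_1) = 2.24×10^-10 m = 0.224 nm.

L = 0.224 nm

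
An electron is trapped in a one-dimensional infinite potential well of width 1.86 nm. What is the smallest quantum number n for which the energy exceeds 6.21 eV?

n = 8

E_1 = h²/(8m_eL²) = 1.741×10^-20 J = 0.1087 eV.
Need n² > 6.21/0.1087 = 57.13, i.e. n > 7.558.
The smallest integer satisfying this is n = 8.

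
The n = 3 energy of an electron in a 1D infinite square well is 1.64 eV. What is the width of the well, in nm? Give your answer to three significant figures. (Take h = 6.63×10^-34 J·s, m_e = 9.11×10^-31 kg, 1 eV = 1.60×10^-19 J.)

L = 1.44 nm

From E_n = n²h²/(8m_eL²), L = n·h/√(8m_eE_n).
E_3 = 1.64 eV = 2.624×10^-19 J, so L = 3·6.63×10^-34/√(8·9.11×10^-31·2.624×10^-19) = 1.44×10^-9 m = 1.44 nm.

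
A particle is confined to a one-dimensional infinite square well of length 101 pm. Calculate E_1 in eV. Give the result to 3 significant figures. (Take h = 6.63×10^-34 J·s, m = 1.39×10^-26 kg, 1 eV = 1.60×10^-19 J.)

For an infinite well E_n = n²h²/(8mL²), so E_1 = h²/(8mL²) = (6.63×10^-34)²/(8·1.39×10^-26·(1.01×10^-10 m)²) = 3.875×10^-22 J.
Converting, E_1 = 3.875×10^-22 J / (1.60×10^-19 J/eV) = 0.00242 eV.

E_1 = 0.00242 eV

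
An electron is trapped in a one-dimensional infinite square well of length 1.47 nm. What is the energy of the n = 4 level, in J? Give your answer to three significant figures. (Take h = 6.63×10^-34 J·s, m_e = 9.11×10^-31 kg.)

E_4 = 4.47×10^-19 J

For an infinite well E_n = n²h²/(8m_eL²), so E_1 = h²/(8m_eL²) = (6.63×10^-34)²/(8·9.11×10^-31·(1.47×10^-9 m)²) = 2.791×10^-20 J.
Then E_4 = 4²·E_1 = 16·2.791×10^-20 J = 4.47×10^-19 J.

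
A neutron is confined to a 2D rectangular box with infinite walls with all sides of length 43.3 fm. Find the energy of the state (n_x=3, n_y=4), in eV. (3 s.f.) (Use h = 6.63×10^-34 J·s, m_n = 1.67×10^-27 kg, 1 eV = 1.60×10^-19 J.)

For a 2D rectangular well E = (h²/8m_n)·Σ n_i²/L_i² = (6.63×10^-34)²/(8·1.67×10^-27) · [3²/(43.3 fm)² + 4²/(43.3 fm)²].
Evaluating gives E = 4.387×10^-13 J = 2.74×10^6 eV.

E = 2.74×10^6 eV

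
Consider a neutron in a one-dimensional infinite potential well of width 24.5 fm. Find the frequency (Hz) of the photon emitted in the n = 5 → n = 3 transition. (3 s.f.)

E_1 = h²/(8m_nL²) = 5.458×10^-14 J and ΔE = (5² − 3²)E_1 = 8.733×10^-13 J.
f = ΔE/h = 8.733×10^-13/6.626×10^-34 = 1.32×10^21 Hz.

f = 1.32×10^21 Hz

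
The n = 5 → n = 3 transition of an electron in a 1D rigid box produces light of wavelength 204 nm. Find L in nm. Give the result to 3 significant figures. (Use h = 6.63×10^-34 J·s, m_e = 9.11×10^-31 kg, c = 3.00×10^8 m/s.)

L = 0.995 nm

The photon carries ΔE = hc/λ = 6.63×10^-34·3.00×10^8/2.04×10^-7 m = 9.750×10^-19 J.
Since ΔE = (5² − 3²)E_1, E_1 = 6.094×10^-20 J, and L = h/√(8m_eE_1) = 9.95×10^-10 m = 0.995 nm.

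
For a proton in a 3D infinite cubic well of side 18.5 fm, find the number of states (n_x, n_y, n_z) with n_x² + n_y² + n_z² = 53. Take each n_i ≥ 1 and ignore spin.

degeneracy = 6

The level has n_x² + n_y² + n_z² = 53. The ordered positive-integer solutions are (1, 4, 6), (1, 6, 4), (4, 1, 6), (4, 6, 1), (6, 1, 4), (6, 4, 1).
That gives 6 states.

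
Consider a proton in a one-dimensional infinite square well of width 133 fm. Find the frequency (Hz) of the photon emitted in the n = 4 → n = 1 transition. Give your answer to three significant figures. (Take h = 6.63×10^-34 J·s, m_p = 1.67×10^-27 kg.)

E_1 = h²/(8m_pL²) = 1.860×10^-15 J and ΔE = (4² − 1²)E_1 = 2.790×10^-14 J.
f = ΔE/h = 2.790×10^-14/6.63×10^-34 = 4.21×10^19 Hz.

f = 4.21×10^19 Hz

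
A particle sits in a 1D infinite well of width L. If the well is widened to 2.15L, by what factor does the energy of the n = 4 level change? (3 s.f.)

E_n ∝ 1/L², so the energy scales by 1/2.15² = 0.216.

0.216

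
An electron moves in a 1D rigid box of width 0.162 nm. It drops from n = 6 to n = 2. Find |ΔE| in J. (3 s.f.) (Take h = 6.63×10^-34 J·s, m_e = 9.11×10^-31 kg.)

E_1 = h²/(8m_eL²) = 2.298×10^-18 J.
|ΔE| = |6² − 2²|·E_1 = 32·2.298×10^-18 J = 7.35×10^-17 J.

|ΔE| = 7.35×10^-17 J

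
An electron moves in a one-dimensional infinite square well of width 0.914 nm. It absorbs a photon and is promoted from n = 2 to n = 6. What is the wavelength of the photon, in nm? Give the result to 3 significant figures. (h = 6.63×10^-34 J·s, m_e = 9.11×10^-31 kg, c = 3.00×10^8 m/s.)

E_1 = h²/(8m_eL²) = 7.220×10^-20 J, so ΔE = (6² − 2²)E_1 = 2.310×10^-18 J.
λ = hc/ΔE = (6.63×10^-34·3.00×10^8)/2.310×10^-18 = 8.61×10^-8 m = 86.1 nm.

λ = 86.1 nm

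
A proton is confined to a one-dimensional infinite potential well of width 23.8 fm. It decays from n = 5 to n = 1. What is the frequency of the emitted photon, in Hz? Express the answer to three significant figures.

E_1 = h²/(8m_pL²) = 5.791×10^-14 J and ΔE = (5² − 1²)E_1 = 1.390×10^-12 J.
f = ΔE/h = 1.390×10^-12/6.626×10^-34 = 2.10×10^21 Hz.

f = 2.10×10^21 Hz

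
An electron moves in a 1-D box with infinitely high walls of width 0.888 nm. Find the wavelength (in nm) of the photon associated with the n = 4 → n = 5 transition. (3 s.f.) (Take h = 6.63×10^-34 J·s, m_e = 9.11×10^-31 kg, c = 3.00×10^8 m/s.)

E_1 = h²/(8m_eL²) = 7.649×10^-20 J, so ΔE = (5² − 4²)E_1 = 6.884×10^-19 J.
λ = hc/ΔE = (6.63×10^-34·3.00×10^8)/6.884×10^-19 = 2.89×10^-7 m = 289 nm.

λ = 289 nm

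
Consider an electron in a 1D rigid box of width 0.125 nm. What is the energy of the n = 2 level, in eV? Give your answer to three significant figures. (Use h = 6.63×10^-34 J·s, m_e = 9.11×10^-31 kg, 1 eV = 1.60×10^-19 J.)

For an infinite well E_n = n²h²/(8m_eL²), so E_1 = h²/(8m_eL²) = (6.63×10^-34)²/(8·9.11×10^-31·(1.25×10^-10 m)²) = 3.860×10^-18 J.
Then E_2 = 2²·E_1 = 4·3.860×10^-18 J = 1.544×10^-17 J.
Converting, E_2 = 1.544×10^-17 J / (1.60×10^-19 J/eV) = 96.5 eV.

E_2 = 96.5 eV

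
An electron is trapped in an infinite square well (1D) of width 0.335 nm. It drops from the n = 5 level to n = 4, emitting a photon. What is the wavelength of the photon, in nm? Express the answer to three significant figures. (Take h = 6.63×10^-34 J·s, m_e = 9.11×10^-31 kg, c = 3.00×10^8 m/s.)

λ = 41.1 nm

E_1 = h²/(8m_eL²) = 5.374×10^-19 J, so ΔE = (5² − 4²)E_1 = 4.837×10^-18 J.
λ = hc/ΔE = (6.63×10^-34·3.00×10^8)/4.837×10^-18 = 4.11×10^-8 m = 41.1 nm.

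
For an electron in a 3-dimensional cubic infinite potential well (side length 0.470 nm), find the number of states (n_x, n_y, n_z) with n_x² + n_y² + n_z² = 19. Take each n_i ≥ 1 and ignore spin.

The level has n_x² + n_y² + n_z² = 19. The ordered positive-integer solutions are (1, 3, 3), (3, 1, 3), (3, 3, 1).
That gives 3 states.

degeneracy = 3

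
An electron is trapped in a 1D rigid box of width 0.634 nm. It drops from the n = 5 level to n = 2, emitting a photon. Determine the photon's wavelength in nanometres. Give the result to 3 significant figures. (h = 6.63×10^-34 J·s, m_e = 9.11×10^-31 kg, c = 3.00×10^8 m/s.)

λ = 63.1 nm

E_1 = h²/(8m_eL²) = 1.501×10^-19 J, so ΔE = (5² − 2²)E_1 = 3.152×10^-18 J.
λ = hc/ΔE = (6.63×10^-34·3.00×10^8)/3.152×10^-18 = 6.31×10^-8 m = 63.1 nm.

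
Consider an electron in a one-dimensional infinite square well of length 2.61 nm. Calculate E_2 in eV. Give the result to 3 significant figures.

E_2 = 0.221 eV

For an infinite well E_n = n²h²/(8m_eL²), so E_1 = h²/(8m_eL²) = (6.626×10^-34)²/(8·9.109×10^-31·(2.61×10^-9 m)²) = 8.844×10^-21 J.
Then E_2 = 2²·E_1 = 4·8.844×10^-21 J = 3.538×10^-20 J.
Converting, E_2 = 3.538×10^-20 J / (1.602×10^-19 J/eV) = 0.221 eV.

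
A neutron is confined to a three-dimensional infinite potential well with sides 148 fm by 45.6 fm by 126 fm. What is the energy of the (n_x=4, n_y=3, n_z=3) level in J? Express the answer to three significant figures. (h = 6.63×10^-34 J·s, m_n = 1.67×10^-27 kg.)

For a 3D rectangular well E = (h²/8m_n)·Σ n_i²/L_i² = (6.63×10^-34)²/(8·1.67×10^-27) · [4²/(148 fm)² + 3²/(45.6 fm)² + 3²/(126 fm)²].
Evaluating gives E = 1.85×10^-13 J.

E = 1.85×10^-13 J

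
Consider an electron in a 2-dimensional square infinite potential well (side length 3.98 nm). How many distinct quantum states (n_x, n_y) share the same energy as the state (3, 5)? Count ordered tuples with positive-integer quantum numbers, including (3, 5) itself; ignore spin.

degeneracy = 2

The level has n_x² + n_y² = 34. The ordered positive-integer solutions are (3, 5), (5, 3).
That gives 2 states.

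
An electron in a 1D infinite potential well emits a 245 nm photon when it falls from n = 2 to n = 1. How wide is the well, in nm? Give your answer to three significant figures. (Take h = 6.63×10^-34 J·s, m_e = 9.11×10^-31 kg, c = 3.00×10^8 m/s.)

L = 0.472 nm

The photon carries ΔE = hc/λ = 6.63×10^-34·3.00×10^8/2.45×10^-7 m = 8.118×10^-19 J.
Since ΔE = (2² − 1²)E_1, E_1 = 2.706×10^-19 J, and L = h/√(8m_eE_1) = 4.72×10^-10 m = 0.472 nm.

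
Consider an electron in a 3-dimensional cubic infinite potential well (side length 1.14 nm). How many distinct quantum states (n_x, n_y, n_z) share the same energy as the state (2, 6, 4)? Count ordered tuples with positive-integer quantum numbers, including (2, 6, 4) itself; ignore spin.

degeneracy = 6

The level has n_x² + n_y² + n_z² = 56. The ordered positive-integer solutions are (2, 4, 6), (2, 6, 4), (4, 2, 6), (4, 6, 2), (6, 2, 4), (6, 4, 2).
That gives 6 states.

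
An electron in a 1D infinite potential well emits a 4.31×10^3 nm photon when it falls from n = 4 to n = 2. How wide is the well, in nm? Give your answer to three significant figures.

The photon carries ΔE = hc/λ = 6.626×10^-34·2.998×10^8/4.31×10^-6 m = 4.609×10^-20 J.
Since ΔE = (4² − 2²)E_1, E_1 = 3.841×10^-21 J, and L = h/√(8m_eE_1) = 3.96×10^-9 m = 3.96 nm.

L = 3.96 nm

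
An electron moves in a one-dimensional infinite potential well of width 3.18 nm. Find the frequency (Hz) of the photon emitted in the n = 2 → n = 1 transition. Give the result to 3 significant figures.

E_1 = h²/(8m_eL²) = 5.958×10^-21 J and ΔE = (2² − 1²)E_1 = 1.787×10^-20 J.
f = ΔE/h = 1.787×10^-20/6.626×10^-34 = 2.70×10^13 Hz.

f = 2.70×10^13 Hz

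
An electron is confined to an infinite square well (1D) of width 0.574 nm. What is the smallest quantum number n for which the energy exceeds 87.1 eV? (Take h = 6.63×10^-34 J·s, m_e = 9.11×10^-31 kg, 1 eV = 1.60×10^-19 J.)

E_1 = h²/(8m_eL²) = 1.831×10^-19 J = 1.144 eV.
Need n² > 87.1/1.144 = 76.14, i.e. n > 8.726.
The smallest integer satisfying this is n = 9.

n = 9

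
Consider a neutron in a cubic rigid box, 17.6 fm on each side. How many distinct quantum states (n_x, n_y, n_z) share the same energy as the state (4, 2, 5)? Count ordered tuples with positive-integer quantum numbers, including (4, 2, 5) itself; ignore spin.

degeneracy = 6

The level has n_x² + n_y² + n_z² = 45. The ordered positive-integer solutions are (2, 4, 5), (2, 5, 4), (4, 2, 5), (4, 5, 2), (5, 2, 4), (5, 4, 2).
That gives 6 states.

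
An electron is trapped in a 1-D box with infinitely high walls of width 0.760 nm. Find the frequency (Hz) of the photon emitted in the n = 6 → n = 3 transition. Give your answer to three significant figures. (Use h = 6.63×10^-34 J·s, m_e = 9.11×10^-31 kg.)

f = 4.25×10^15 Hz

E_1 = h²/(8m_eL²) = 1.044×10^-19 J and ΔE = (6² − 3²)E_1 = 2.819×10^-18 J.
f = ΔE/h = 2.819×10^-18/6.63×10^-34 = 4.25×10^15 Hz.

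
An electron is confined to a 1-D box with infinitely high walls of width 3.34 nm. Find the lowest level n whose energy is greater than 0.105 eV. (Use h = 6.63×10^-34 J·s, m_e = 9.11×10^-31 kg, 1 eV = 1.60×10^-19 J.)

n = 2

E_1 = h²/(8m_eL²) = 5.407×10^-21 J = 0.03379 eV.
Need n² > 0.105/0.03379 = 3.107, i.e. n > 1.763.
The smallest integer satisfying this is n = 2.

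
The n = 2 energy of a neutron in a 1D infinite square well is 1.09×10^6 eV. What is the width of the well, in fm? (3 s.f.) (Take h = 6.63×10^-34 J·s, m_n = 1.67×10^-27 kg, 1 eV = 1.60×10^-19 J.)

L = 27.5 fm

From E_n = n²h²/(8m_nL²), L = n·h/√(8m_nE_n).
E_2 = 1.09×10^6 eV = 1.744×10^-13 J, so L = 2·6.63×10^-34/√(8·1.67×10^-27·1.744×10^-13) = 2.75×10^-14 m = 27.5 fm.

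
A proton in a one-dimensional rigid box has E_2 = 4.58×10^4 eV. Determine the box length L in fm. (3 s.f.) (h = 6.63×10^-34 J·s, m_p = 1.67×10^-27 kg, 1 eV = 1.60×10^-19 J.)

L = 134 fm

From E_n = n²h²/(8m_pL²), L = n·h/√(8m_pE_n).
E_2 = 4.58×10^4 eV = 7.328×10^-15 J, so L = 2·6.63×10^-34/√(8·1.67×10^-27·7.328×10^-15) = 1.34×10^-13 m = 134 fm.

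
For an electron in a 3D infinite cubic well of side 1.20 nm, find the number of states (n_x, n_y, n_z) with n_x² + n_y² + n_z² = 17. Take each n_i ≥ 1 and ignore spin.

The level has n_x² + n_y² + n_z² = 17. The ordered positive-integer solutions are (2, 2, 3), (2, 3, 2), (3, 2, 2).
That gives 3 states.

degeneracy = 3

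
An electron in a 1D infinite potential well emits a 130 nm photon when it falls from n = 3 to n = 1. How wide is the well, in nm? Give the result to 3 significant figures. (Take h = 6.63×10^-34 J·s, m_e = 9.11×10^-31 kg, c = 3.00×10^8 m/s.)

L = 0.562 nm

The photon carries ΔE = hc/λ = 6.63×10^-34·3.00×10^8/1.30×10^-7 m = 1.530×10^-18 J.
Since ΔE = (3² − 1²)E_1, E_1 = 1.912×10^-19 J, and L = h/√(8m_eE_1) = 5.62×10^-10 m = 0.562 nm.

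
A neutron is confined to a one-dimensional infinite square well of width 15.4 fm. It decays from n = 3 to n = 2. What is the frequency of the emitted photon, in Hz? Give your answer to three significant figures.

E_1 = h²/(8m_nL²) = 1.382×10^-13 J and ΔE = (3² − 2²)E_1 = 6.910×10^-13 J.
f = ΔE/h = 6.910×10^-13/6.626×10^-34 = 1.04×10^21 Hz.

f = 1.04×10^21 Hz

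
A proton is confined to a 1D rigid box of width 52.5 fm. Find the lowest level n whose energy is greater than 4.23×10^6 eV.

n = 8

E_1 = h²/(8m_pL²) = 1.190×10^-14 J = 7.428×10^4 eV.
Need n² > 4.23×10^6/7.428×10^4 = 56.95, i.e. n > 7.547.
The smallest integer satisfying this is n = 8.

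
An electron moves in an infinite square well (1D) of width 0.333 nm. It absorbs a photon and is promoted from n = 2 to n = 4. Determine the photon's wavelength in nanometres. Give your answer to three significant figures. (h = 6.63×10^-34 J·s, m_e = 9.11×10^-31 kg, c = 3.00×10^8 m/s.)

E_1 = h²/(8m_eL²) = 5.439×10^-19 J, so ΔE = (4² − 2²)E_1 = 6.527×10^-18 J.
λ = hc/ΔE = (6.63×10^-34·3.00×10^8)/6.527×10^-18 = 3.05×10^-8 m = 30.5 nm.

λ = 30.5 nm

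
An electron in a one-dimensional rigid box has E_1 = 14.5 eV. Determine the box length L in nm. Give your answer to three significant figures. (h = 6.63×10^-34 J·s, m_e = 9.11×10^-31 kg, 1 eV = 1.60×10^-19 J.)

From E_n = n²h²/(8m_eL²), L = n·h/√(8m_eE_n).
E_1 = 14.5 eV = 2.320×10^-18 J, so L = 1·6.63×10^-34/√(8·9.11×10^-31·2.320×10^-18) = 1.61×10^-10 m = 0.161 nm.

L = 0.161 nm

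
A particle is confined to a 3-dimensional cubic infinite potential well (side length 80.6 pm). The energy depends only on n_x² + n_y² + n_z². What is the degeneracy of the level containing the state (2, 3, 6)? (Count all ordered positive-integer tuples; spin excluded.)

The level has n_x² + n_y² + n_z² = 49. The ordered positive-integer solutions are (2, 3, 6), (2, 6, 3), (3, 2, 6), (3, 6, 2), (6, 2, 3), (6, 3, 2).
That gives 6 states.

degeneracy = 6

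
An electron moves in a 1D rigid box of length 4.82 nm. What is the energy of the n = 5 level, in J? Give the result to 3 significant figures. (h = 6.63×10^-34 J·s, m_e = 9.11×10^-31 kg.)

E_5 = 6.49×10^-20 J

For an infinite well E_n = n²h²/(8m_eL²), so E_1 = h²/(8m_eL²) = (6.63×10^-34)²/(8·9.11×10^-31·(4.82×10^-9 m)²) = 2.596×10^-21 J.
Then E_5 = 5²·E_1 = 25·2.596×10^-21 J = 6.49×10^-20 J.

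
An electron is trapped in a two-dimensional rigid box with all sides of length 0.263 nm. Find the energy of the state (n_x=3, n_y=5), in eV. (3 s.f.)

E = 185 eV

For a 2D rectangular well E = (h²/8m_e)·Σ n_i²/L_i² = (6.626×10^-34)²/(8·9.109×10^-31) · [3²/(0.263 nm)² + 5²/(0.263 nm)²].
Evaluating gives E = 2.961×10^-17 J = 185 eV.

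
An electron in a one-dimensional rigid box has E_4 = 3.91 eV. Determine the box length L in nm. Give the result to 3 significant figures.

From E_n = n²h²/(8m_eL²), L = n·h/√(8m_eE_n).
E_4 = 3.91 eV = 6.264×10^-19 J, so L = 4·6.626×10^-34/√(8·9.109×10^-31·6.264×10^-19) = 1.24×10^-9 m = 1.24 nm.

L = 1.24 nm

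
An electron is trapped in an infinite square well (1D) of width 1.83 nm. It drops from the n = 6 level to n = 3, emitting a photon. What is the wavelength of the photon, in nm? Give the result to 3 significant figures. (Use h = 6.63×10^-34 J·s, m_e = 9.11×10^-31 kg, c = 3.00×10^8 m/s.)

E_1 = h²/(8m_eL²) = 1.801×10^-20 J, so ΔE = (6² − 3²)E_1 = 4.863×10^-19 J.
λ = hc/ΔE = (6.63×10^-34·3.00×10^8)/4.863×10^-19 = 4.09×10^-7 m = 409 nm.

λ = 409 nm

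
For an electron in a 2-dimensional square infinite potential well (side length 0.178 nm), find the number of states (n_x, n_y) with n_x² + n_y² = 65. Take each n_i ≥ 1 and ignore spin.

The level has n_x² + n_y² = 65. The ordered positive-integer solutions are (1, 8), (4, 7), (7, 4), (8, 1).
That gives 4 states.

degeneracy = 4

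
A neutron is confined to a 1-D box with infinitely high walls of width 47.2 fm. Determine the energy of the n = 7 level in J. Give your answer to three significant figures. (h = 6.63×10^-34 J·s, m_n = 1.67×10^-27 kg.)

For an infinite well E_n = n²h²/(8m_nL²), so E_1 = h²/(8m_nL²) = (6.63×10^-34)²/(8·1.67×10^-27·(4.72×10^-14 m)²) = 1.477×10^-14 J.
Then E_7 = 7²·E_1 = 49·1.477×10^-14 J = 7.24×10^-13 J.

E_7 = 7.24×10^-13 J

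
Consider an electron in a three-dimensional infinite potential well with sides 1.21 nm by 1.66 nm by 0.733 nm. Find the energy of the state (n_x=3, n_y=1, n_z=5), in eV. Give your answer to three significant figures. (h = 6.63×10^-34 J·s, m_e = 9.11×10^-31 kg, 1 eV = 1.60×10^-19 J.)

E = 20.0 eV

For a 3D rectangular well E = (h²/8m_e)·Σ n_i²/L_i² = (6.63×10^-34)²/(8·9.11×10^-31) · [3²/(1.21 nm)² + 1²/(1.66 nm)² + 5²/(0.733 nm)²].
Evaluating gives E = 3.199×10^-18 J = 20.0 eV.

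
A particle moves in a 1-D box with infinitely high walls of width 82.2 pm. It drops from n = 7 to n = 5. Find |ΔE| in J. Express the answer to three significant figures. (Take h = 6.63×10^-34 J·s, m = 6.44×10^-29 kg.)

E_1 = h²/(8mL²) = 1.263×10^-19 J.
|ΔE| = |7² − 5²|·E_1 = 24·1.263×10^-19 J = 3.03×10^-18 J.

|ΔE| = 3.03×10^-18 J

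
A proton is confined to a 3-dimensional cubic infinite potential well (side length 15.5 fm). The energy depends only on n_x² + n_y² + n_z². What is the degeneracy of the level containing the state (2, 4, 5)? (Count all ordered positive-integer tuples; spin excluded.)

degeneracy = 6

The level has n_x² + n_y² + n_z² = 45. The ordered positive-integer solutions are (2, 4, 5), (2, 5, 4), (4, 2, 5), (4, 5, 2), (5, 2, 4), (5, 4, 2).
That gives 6 states.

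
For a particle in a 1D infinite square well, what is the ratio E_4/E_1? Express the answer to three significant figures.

16.0

E_n ∝ n², so E_4/E_1 = 4²/1² = 16/1 = 16.0.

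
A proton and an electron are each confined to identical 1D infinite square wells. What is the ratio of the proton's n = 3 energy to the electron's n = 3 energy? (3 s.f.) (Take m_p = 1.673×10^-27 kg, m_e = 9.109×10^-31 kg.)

E_n ∝ 1/m at fixed n and L, so the ratio is m_e/m_p = 9.109×10^-31/1.673×10^-27 = 5.44×10^-4.

5.44×10^-4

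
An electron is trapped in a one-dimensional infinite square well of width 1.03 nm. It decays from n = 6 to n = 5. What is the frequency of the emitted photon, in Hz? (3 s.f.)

E_1 = h²/(8m_eL²) = 5.679×10^-20 J and ΔE = (6² − 5²)E_1 = 6.247×10^-19 J.
f = ΔE/h = 6.247×10^-19/6.626×10^-34 = 9.43×10^14 Hz.

f = 9.43×10^14 Hz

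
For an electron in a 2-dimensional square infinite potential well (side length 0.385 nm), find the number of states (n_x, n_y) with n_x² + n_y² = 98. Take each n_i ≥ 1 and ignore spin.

degeneracy = 1

The level has n_x² + n_y² = 98. The ordered positive-integer solutions are (7, 7).
That gives 1 state.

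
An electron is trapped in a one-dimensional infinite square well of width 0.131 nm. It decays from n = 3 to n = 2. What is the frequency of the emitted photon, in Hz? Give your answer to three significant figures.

E_1 = h²/(8m_eL²) = 3.511×10^-18 J and ΔE = (3² − 2²)E_1 = 1.755×10^-17 J.
f = ΔE/h = 1.755×10^-17/6.626×10^-34 = 2.65×10^16 Hz.

f = 2.65×10^16 Hz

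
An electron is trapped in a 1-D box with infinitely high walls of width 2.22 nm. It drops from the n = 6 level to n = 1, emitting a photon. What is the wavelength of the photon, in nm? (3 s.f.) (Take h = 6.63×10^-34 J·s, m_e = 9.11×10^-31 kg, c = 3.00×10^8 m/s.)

λ = 464 nm

E_1 = h²/(8m_eL²) = 1.224×10^-20 J, so ΔE = (6² − 1²)E_1 = 4.284×10^-19 J.
λ = hc/ΔE = (6.63×10^-34·3.00×10^8)/4.284×10^-19 = 4.64×10^-7 m = 464 nm.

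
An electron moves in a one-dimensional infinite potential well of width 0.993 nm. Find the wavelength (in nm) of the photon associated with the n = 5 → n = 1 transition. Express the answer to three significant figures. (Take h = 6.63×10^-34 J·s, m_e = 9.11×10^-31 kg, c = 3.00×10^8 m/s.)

E_1 = h²/(8m_eL²) = 6.117×10^-20 J, so ΔE = (5² − 1²)E_1 = 1.468×10^-18 J.
λ = hc/ΔE = (6.63×10^-34·3.00×10^8)/1.468×10^-18 = 1.35×10^-7 m = 135 nm.

λ = 135 nm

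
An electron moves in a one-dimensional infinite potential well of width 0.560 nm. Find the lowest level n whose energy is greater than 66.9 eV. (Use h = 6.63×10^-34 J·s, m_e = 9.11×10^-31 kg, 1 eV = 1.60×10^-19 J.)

n = 8

E_1 = h²/(8m_eL²) = 1.923×10^-19 J = 1.202 eV.
Need n² > 66.9/1.202 = 55.66, i.e. n > 7.461.
The smallest integer satisfying this is n = 8.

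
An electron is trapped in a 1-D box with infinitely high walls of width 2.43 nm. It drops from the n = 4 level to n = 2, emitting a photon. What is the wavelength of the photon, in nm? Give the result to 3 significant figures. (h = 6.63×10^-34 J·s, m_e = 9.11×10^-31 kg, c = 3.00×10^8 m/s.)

λ = 1.62×10^3 nm

E_1 = h²/(8m_eL²) = 1.021×10^-20 J, so ΔE = (4² − 2²)E_1 = 1.225×10^-19 J.
λ = hc/ΔE = (6.63×10^-34·3.00×10^8)/1.225×10^-19 = 1.62×10^-6 m = 1.62×10^3 nm.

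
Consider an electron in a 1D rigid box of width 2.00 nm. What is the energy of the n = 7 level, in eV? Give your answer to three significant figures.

For an infinite well E_n = n²h²/(8m_eL²), so E_1 = h²/(8m_eL²) = (6.626×10^-34)²/(8·9.109×10^-31·(2.00×10^-9 m)²) = 1.506×10^-20 J.
Then E_7 = 7²·E_1 = 49·1.506×10^-20 J = 7.379×10^-19 J.
Converting, E_7 = 7.379×10^-19 J / (1.602×10^-19 J/eV) = 4.61 eV.

E_7 = 4.61 eV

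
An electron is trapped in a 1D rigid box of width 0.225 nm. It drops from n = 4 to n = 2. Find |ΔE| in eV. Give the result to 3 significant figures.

E_1 = h²/(8m_eL²) = 1.190×10^-18 J.
|ΔE| = |4² − 2²|·E_1 = 12·1.190×10^-18 J = 1.428×10^-17 J = 89.1 eV.

|ΔE| = 89.1 eV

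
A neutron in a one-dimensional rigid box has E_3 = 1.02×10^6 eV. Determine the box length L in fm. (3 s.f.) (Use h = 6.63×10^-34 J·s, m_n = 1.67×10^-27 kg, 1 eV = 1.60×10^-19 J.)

L = 42.6 fm

From E_n = n²h²/(8m_nL²), L = n·h/√(8m_nE_n).
E_3 = 1.02×10^6 eV = 1.632×10^-13 J, so L = 3·6.63×10^-34/√(8·1.67×10^-27·1.632×10^-13) = 4.26×10^-14 m = 42.6 fm.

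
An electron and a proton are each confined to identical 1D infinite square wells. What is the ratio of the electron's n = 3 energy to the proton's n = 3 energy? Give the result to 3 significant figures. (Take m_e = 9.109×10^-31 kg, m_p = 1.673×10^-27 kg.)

E_n ∝ 1/m at fixed n and L, so the ratio is m_p/m_e = 1.673×10^-27/9.109×10^-31 = 1.84×10^3.

1.84×10^3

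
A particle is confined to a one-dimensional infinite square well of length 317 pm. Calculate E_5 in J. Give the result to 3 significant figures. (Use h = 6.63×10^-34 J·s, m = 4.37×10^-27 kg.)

For an infinite well E_n = n²h²/(8mL²), so E_1 = h²/(8mL²) = (6.63×10^-34)²/(8·4.37×10^-27·(3.17×10^-10 m)²) = 1.251×10^-22 J.
Then E_5 = 5²·E_1 = 25·1.251×10^-22 J = 3.13×10^-21 J.

E_5 = 3.13×10^-21 J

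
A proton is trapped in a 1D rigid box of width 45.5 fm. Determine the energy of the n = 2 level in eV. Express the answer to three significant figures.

E_2 = 3.96×10^5 eV

For an infinite well E_n = n²h²/(8m_pL²), so E_1 = h²/(8m_pL²) = (6.626×10^-34)²/(8·1.673×10^-27·(4.55×10^-14 m)²) = 1.585×10^-14 J.
Then E_2 = 2²·E_1 = 4·1.585×10^-14 J = 6.340×10^-14 J.
Converting, E_2 = 6.340×10^-14 J / (1.602×10^-19 J/eV) = 3.96×10^5 eV.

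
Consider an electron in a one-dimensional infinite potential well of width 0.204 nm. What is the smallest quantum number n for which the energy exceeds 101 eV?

E_1 = h²/(8m_eL²) = 1.448×10^-18 J = 9.039 eV.
Need n² > 101/9.039 = 11.17, i.e. n > 3.342.
The smallest integer satisfying this is n = 4.

n = 4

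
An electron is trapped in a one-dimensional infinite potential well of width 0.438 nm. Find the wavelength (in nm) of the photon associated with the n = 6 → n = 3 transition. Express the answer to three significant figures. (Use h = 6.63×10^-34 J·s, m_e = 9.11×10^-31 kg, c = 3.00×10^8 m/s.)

E_1 = h²/(8m_eL²) = 3.144×10^-19 J, so ΔE = (6² − 3²)E_1 = 8.489×10^-18 J.
λ = hc/ΔE = (6.63×10^-34·3.00×10^8)/8.489×10^-18 = 2.34×10^-8 m = 23.4 nm.

λ = 23.4 nm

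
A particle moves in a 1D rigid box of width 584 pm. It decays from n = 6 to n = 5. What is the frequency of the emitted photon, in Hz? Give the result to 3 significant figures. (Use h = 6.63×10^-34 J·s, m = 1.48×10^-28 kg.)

E_1 = h²/(8mL²) = 1.089×10^-21 J and ΔE = (6² − 5²)E_1 = 1.198×10^-20 J.
f = ΔE/h = 1.198×10^-20/6.63×10^-34 = 1.81×10^13 Hz.

f = 1.81×10^13 Hz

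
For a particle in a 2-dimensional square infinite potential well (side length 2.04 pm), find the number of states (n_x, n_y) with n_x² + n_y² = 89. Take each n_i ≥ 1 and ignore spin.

degeneracy = 2

The level has n_x² + n_y² = 89. The ordered positive-integer solutions are (5, 8), (8, 5).
That gives 2 states.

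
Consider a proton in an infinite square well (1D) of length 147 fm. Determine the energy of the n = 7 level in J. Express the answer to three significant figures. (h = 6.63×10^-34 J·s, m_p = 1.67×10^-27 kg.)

E_7 = 7.46×10^-14 J

For an infinite well E_n = n²h²/(8m_pL²), so E_1 = h²/(8m_pL²) = (6.63×10^-34)²/(8·1.67×10^-27·(1.47×10^-13 m)²) = 1.523×10^-15 J.
Then E_7 = 7²·E_1 = 49·1.523×10^-15 J = 7.46×10^-14 J.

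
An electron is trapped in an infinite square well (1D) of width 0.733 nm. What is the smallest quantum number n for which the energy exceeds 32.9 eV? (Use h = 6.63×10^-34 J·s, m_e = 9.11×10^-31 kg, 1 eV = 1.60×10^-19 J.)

E_1 = h²/(8m_eL²) = 1.123×10^-19 J = 0.7019 eV.
Need n² > 32.9/0.7019 = 46.87, i.e. n > 6.846.
The smallest integer satisfying this is n = 7.

n = 7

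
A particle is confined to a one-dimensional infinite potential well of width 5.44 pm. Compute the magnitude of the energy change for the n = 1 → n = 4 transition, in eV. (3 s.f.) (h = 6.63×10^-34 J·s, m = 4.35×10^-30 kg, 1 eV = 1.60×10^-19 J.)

|ΔE| = 4.00×10^4 eV

E_1 = h²/(8mL²) = 4.268×10^-16 J.
|ΔE| = |1² − 4²|·E_1 = 15·4.268×10^-16 J = 6.402×10^-15 J = 4.00×10^4 eV.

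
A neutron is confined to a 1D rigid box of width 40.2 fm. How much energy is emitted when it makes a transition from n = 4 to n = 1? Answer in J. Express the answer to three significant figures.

E_1 = h²/(8m_nL²) = 2.027×10^-14 J.
|ΔE| = |4² − 1²|·E_1 = 15·2.027×10^-14 J = 3.04×10^-13 J.

|ΔE| = 3.04×10^-13 J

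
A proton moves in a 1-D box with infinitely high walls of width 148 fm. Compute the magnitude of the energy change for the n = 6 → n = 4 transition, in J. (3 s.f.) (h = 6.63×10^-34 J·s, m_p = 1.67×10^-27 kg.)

|ΔE| = 3.00×10^-14 J

E_1 = h²/(8m_pL²) = 1.502×10^-15 J.
|ΔE| = |6² − 4²|·E_1 = 20·1.502×10^-15 J = 3.00×10^-14 J.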